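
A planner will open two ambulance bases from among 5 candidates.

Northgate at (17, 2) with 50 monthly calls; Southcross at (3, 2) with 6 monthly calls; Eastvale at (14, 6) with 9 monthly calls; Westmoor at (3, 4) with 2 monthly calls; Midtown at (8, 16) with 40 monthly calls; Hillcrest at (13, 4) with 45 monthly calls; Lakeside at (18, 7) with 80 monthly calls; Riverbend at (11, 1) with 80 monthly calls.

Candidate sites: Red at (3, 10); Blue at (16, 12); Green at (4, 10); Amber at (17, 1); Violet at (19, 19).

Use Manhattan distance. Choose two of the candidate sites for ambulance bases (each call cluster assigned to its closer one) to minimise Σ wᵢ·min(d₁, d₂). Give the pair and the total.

{Green, Amber}, total 1945

Evaluate every pair (each demand assigned to the nearer of the two):
  {Green, Amber}: total = 1945
  {Red, Amber}: total = 1977
  {Blue, Amber}: total = 2081
  {Amber, Violet}: total = 2161
  {Blue, Green}: total = 3425
  {Red, Blue}: total = 3457
  {Blue, Violet}: total = 3617
  {Green, Violet}: total = 4539
  {Red, Violet}: total = 4705
  {Red, Green}: total = 4951
Best pair: {Green, Amber} with total 1945.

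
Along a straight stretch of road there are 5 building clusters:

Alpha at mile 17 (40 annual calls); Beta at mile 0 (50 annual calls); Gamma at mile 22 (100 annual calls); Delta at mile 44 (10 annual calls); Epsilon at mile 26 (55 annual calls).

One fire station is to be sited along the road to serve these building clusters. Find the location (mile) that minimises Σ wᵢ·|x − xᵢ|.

For a sum of weighted absolute distances on a line, the optimum is the weighted median (not the mean). Total weight W = 255; half-weight = 127.5.
Sort by position and accumulate weight:
  mile 0 (Beta, w=50) → cum 50
  mile 17 (Alpha, w=40) → cum 90
  mile 22 (Gamma, w=100) → cum 190  ≥ 127.5 → median here
  mile 26 (Epsilon, w=55) → cum 245
  mile 44 (Delta, w=10) → cum 255
Optimal location: mile 22.

x = 22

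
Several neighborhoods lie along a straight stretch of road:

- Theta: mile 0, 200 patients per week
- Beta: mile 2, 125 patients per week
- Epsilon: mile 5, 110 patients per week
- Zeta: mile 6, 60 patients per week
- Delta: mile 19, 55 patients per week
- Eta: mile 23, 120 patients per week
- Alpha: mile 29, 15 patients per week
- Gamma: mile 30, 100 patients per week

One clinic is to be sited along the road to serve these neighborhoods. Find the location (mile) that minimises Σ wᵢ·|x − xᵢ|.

For a sum of weighted absolute distances on a line, the optimum is the weighted median (not the mean). Total weight W = 785; half-weight = 392.5.
Sort by position and accumulate weight:
  mile 0 (Theta, w=200) → cum 200
  mile 2 (Beta, w=125) → cum 325
  mile 5 (Epsilon, w=110) → cum 435  ≥ 392.5 → median here
  mile 6 (Zeta, w=60) → cum 495
  mile 19 (Delta, w=55) → cum 550
  mile 23 (Eta, w=120) → cum 670
  mile 29 (Alpha, w=15) → cum 685
  mile 30 (Gamma, w=100) → cum 785
Optimal location: mile 5.

x = 5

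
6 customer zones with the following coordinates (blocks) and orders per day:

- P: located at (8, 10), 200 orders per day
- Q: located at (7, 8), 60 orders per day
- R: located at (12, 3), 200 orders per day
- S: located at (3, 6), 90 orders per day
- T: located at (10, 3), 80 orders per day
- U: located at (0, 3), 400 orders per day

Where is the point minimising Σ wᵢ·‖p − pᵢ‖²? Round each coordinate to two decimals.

The minimiser of Σwᵢ‖p−pᵢ‖² is the weighted centroid p* = (Σwᵢpᵢ)/(Σwᵢ).
Σwᵢ = 1030.
Σwᵢxᵢ = 200·8 + 60·7 + 200·12 + 90·3 + 80·10 + 400·0 = 5490.
Σwᵢyᵢ = 200·10 + 60·8 + 200·3 + 90·6 + 80·3 + 400·3 = 5060.
x* = 5490/1030 = 5.33, y* = 5060/1030 = 4.91.

(5.33, 4.91)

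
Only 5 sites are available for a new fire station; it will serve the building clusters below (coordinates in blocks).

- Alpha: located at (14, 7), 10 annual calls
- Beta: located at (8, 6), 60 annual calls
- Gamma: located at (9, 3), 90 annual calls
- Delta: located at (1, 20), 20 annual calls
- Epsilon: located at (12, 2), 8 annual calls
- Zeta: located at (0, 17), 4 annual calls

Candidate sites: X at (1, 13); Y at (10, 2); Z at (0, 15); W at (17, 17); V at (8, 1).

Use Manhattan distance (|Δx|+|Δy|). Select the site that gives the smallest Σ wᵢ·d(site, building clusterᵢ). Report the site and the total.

Y, total 1286 blocks

Total weighted distance at each candidate:
  X (1, 13): total = 2986
  Y (10, 2): total = 1286
  Z (0, 15): total = 3458
  W (17, 17): total = 3918
  V (8, 1): total = 1346
Minimum is at Y with total 1286 blocks.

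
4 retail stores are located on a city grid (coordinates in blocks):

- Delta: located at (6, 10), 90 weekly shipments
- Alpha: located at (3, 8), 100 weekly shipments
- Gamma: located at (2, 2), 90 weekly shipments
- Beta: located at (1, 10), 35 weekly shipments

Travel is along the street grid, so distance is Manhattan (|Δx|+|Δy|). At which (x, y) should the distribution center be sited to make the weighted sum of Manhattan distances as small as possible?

Manhattan distance separates: Σwᵢ(|x−xᵢ|+|y−yᵢ|) = Σwᵢ|x−xᵢ| + Σwᵢ|y−yᵢ|, so x and y are optimised independently as 1-D weighted medians.
Total weight W = 315; half = 157.5.
x-coordinate, sorted with cumulative weight:
  x=1 (Beta, w=35) cum 35
  x=2 (Gamma, w=90) cum 125
  x=3 (Alpha, w=100) cum 225  ← median
  x=6 (Delta, w=90) cum 315
⇒ x* = 3
y-coordinate, sorted with cumulative weight:
  y=2 (Gamma, w=90) cum 90
  y=8 (Alpha, w=100) cum 190  ← median
  y=10 (Delta, w=90) cum 280
  y=10 (Beta, w=35) cum 315
⇒ y* = 8

(3, 8)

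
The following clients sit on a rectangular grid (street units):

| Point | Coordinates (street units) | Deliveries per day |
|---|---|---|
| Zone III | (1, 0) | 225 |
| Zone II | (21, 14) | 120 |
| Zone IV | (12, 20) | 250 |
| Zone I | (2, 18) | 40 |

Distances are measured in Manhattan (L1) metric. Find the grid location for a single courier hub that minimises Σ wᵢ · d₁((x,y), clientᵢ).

(12, 14)

Manhattan distance separates: Σwᵢ(|x−xᵢ|+|y−yᵢ|) = Σwᵢ|x−xᵢ| + Σwᵢ|y−yᵢ|, so x and y are optimised independently as 1-D weighted medians.
Total weight W = 635; half = 317.5.
x-coordinate, sorted with cumulative weight:
  x=1 (Zone III, w=225) cum 225
  x=2 (Zone I, w=40) cum 265
  x=12 (Zone IV, w=250) cum 515  ← median
  x=21 (Zone II, w=120) cum 635
⇒ x* = 12
y-coordinate, sorted with cumulative weight:
  y=0 (Zone III, w=225) cum 225
  y=14 (Zone II, w=120) cum 345  ← median
  y=18 (Zone I, w=40) cum 385
  y=20 (Zone IV, w=250) cum 635
⇒ y* = 14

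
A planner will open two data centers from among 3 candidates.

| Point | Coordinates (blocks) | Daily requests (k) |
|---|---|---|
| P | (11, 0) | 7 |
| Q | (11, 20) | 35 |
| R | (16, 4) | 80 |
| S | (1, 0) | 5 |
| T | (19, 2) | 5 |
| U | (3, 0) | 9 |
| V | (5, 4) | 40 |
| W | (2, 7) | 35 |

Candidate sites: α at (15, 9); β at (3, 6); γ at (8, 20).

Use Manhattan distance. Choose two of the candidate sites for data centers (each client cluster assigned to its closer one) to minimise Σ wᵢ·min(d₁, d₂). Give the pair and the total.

{α, β}, total 1475

Evaluate every pair (each demand assigned to the nearer of the two):
  {α, β}: total = 1475
  {β, γ}: total = 1827
  {α, γ}: total = 2160
Best pair: {α, β} with total 1475.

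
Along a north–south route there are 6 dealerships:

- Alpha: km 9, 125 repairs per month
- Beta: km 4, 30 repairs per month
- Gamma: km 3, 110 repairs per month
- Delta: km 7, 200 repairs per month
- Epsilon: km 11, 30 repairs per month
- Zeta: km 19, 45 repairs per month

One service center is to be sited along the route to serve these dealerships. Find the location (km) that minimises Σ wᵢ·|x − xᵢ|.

x = 7

For a sum of weighted absolute distances on a line, the optimum is the weighted median (not the mean). Total weight W = 540; half-weight = 270.
Sort by position and accumulate weight:
  km 3 (Gamma, w=110) → cum 110
  km 4 (Beta, w=30) → cum 140
  km 7 (Delta, w=200) → cum 340  ≥ 270 → median here
  km 9 (Alpha, w=125) → cum 465
  km 11 (Epsilon, w=30) → cum 495
  km 19 (Zeta, w=45) → cum 540
Optimal location: km 7.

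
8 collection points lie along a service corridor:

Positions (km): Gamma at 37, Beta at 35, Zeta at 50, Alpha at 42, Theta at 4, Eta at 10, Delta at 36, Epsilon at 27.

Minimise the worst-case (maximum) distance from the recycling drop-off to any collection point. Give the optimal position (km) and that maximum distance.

The 1-center on a line is the midpoint of the two extreme points: leftmost at 4, rightmost at 50.
Optimal location = (4 + 50)/2 = 27; maximum distance = (50 − 4)/2 = 23.

location 27, max distance 23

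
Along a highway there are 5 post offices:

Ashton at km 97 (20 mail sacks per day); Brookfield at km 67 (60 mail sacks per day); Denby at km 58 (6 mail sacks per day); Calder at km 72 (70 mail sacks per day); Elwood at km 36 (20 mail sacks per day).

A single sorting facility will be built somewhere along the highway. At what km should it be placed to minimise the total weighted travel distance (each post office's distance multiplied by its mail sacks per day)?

For a sum of weighted absolute distances on a line, the optimum is the weighted median (not the mean). Total weight W = 176; half-weight = 88.
Sort by position and accumulate weight:
  km 36 (Elwood, w=20) → cum 20
  km 58 (Denby, w=6) → cum 26
  km 67 (Brookfield, w=60) → cum 86
  km 72 (Calder, w=70) → cum 156  ≥ 88 → median here
  km 97 (Ashton, w=20) → cum 176
Optimal location: km 72.

x = 72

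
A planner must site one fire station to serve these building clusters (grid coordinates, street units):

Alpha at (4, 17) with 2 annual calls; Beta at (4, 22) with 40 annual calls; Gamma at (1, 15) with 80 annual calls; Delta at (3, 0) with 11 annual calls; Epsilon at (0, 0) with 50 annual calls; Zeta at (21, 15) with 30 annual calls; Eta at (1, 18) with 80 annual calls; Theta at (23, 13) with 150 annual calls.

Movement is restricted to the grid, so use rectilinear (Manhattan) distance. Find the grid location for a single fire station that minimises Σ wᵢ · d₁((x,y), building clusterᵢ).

Manhattan distance separates: Σwᵢ(|x−xᵢ|+|y−yᵢ|) = Σwᵢ|x−xᵢ| + Σwᵢ|y−yᵢ|, so x and y are optimised independently as 1-D weighted medians.
Total weight W = 443; half = 221.5.
x-coordinate, sorted with cumulative weight:
  x=0 (Epsilon, w=50) cum 50
  x=1 (Gamma, w=80) cum 130
  x=1 (Eta, w=80) cum 210
  x=3 (Delta, w=11) cum 221
  x=4 (Alpha, w=2) cum 223  ← median
  x=4 (Beta, w=40) cum 263
  x=21 (Zeta, w=30) cum 293
  x=23 (Theta, w=150) cum 443
⇒ x* = 4
y-coordinate, sorted with cumulative weight:
  y=0 (Delta, w=11) cum 11
  y=0 (Epsilon, w=50) cum 61
  y=13 (Theta, w=150) cum 211
  y=15 (Gamma, w=80) cum 291  ← median
  y=15 (Zeta, w=30) cum 321
  y=17 (Alpha, w=2) cum 323
  y=18 (Eta, w=80) cum 403
  y=22 (Beta, w=40) cum 443
⇒ y* = 15

(4, 15)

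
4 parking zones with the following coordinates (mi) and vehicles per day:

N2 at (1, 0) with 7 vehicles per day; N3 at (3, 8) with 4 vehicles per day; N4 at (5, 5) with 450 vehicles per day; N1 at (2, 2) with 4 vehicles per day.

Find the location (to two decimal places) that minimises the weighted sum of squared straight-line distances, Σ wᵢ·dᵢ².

(4.90, 4.92)

The minimiser of Σwᵢ‖p−pᵢ‖² is the weighted centroid p* = (Σwᵢpᵢ)/(Σwᵢ).
Σwᵢ = 465.
Σwᵢxᵢ = 7·1 + 4·3 + 450·5 + 4·2 = 2277.
Σwᵢyᵢ = 7·0 + 4·8 + 450·5 + 4·2 = 2290.
x* = 2277/465 = 4.90, y* = 2290/465 = 4.92.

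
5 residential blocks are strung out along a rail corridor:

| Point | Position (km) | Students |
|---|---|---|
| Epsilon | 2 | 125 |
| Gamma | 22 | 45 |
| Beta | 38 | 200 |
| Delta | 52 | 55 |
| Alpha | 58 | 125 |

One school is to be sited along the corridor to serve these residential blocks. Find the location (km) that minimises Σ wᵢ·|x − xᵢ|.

For a sum of weighted absolute distances on a line, the optimum is the weighted median (not the mean). Total weight W = 550; half-weight = 275.
Sort by position and accumulate weight:
  km 2 (Epsilon, w=125) → cum 125
  km 22 (Gamma, w=45) → cum 170
  km 38 (Beta, w=200) → cum 370  ≥ 275 → median here
  km 52 (Delta, w=55) → cum 425
  km 58 (Alpha, w=125) → cum 550
Optimal location: km 38.

x = 38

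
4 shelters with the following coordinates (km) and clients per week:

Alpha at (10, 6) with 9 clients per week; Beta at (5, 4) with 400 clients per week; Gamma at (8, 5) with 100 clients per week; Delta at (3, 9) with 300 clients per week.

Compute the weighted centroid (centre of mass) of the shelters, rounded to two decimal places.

The minimiser of Σwᵢ‖p−pᵢ‖² is the weighted centroid p* = (Σwᵢpᵢ)/(Σwᵢ).
Σwᵢ = 809.
Σwᵢxᵢ = 9·10 + 400·5 + 100·8 + 300·3 = 3790.
Σwᵢyᵢ = 9·6 + 400·4 + 100·5 + 300·9 = 4854.
x* = 3790/809 = 4.68, y* = 4854/809 = 6.00.

(4.68, 6.00)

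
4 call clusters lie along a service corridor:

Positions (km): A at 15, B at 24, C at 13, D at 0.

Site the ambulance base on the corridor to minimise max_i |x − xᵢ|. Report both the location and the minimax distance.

The 1-center on a line is the midpoint of the two extreme points: leftmost at 0, rightmost at 24.
Optimal location = (0 + 24)/2 = 12; maximum distance = (24 − 0)/2 = 12.

location 12, max distance 12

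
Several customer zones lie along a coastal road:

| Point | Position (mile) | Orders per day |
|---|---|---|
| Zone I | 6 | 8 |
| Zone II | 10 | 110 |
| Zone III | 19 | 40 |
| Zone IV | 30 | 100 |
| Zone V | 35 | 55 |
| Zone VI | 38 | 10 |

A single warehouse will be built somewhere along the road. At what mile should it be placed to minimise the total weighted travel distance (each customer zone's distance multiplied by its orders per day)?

For a sum of weighted absolute distances on a line, the optimum is the weighted median (not the mean). Total weight W = 323; half-weight = 161.5.
Sort by position and accumulate weight:
  mile 6 (Zone I, w=8) → cum 8
  mile 10 (Zone II, w=110) → cum 118
  mile 19 (Zone III, w=40) → cum 158
  mile 30 (Zone IV, w=100) → cum 258  ≥ 161.5 → median here
  mile 35 (Zone V, w=55) → cum 313
  mile 38 (Zone VI, w=10) → cum 323
Optimal location: mile 30.

x = 30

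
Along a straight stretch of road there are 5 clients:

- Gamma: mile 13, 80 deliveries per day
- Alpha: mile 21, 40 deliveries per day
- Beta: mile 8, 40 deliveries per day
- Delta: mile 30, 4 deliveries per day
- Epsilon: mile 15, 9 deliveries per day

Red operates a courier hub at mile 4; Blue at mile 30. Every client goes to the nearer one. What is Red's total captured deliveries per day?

The indifferent point is the midpoint (4+30)/2 = 17; clients left of it (closer to Red at 4) go to Red, those right go to Blue.
  Beta at 8 (w=40) → Red
  Gamma at 13 (w=80) → Red
  Epsilon at 15 (w=9) → Red
  Alpha at 21 (w=40) → Blue
  Delta at 30 (w=4) → Blue
Red captures 129; Blue captures 44.

129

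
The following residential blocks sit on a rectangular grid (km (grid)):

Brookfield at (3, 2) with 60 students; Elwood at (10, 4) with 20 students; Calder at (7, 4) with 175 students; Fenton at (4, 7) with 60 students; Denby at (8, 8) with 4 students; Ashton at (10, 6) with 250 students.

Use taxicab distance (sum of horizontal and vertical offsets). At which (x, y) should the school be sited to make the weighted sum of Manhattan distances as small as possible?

(7, 6)

Manhattan distance separates: Σwᵢ(|x−xᵢ|+|y−yᵢ|) = Σwᵢ|x−xᵢ| + Σwᵢ|y−yᵢ|, so x and y are optimised independently as 1-D weighted medians.
Total weight W = 569; half = 284.5.
x-coordinate, sorted with cumulative weight:
  x=3 (Brookfield, w=60) cum 60
  x=4 (Fenton, w=60) cum 120
  x=7 (Calder, w=175) cum 295  ← median
  x=8 (Denby, w=4) cum 299
  x=10 (Elwood, w=20) cum 319
  x=10 (Ashton, w=250) cum 569
⇒ x* = 7
y-coordinate, sorted with cumulative weight:
  y=2 (Brookfield, w=60) cum 60
  y=4 (Elwood, w=20) cum 80
  y=4 (Calder, w=175) cum 255
  y=6 (Ashton, w=250) cum 505  ← median
  y=7 (Fenton, w=60) cum 565
  y=8 (Denby, w=4) cum 569
⇒ y* = 6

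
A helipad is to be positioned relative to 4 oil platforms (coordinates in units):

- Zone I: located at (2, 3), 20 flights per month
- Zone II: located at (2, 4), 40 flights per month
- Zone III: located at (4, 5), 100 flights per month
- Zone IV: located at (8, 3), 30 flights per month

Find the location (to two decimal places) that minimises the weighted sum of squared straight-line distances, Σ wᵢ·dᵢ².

The minimiser of Σwᵢ‖p−pᵢ‖² is the weighted centroid p* = (Σwᵢpᵢ)/(Σwᵢ).
Σwᵢ = 190.
Σwᵢxᵢ = 20·2 + 40·2 + 100·4 + 30·8 = 760.
Σwᵢyᵢ = 20·3 + 40·4 + 100·5 + 30·3 = 810.
x* = 760/190 = 4.00, y* = 810/190 = 4.26.

(4.00, 4.26)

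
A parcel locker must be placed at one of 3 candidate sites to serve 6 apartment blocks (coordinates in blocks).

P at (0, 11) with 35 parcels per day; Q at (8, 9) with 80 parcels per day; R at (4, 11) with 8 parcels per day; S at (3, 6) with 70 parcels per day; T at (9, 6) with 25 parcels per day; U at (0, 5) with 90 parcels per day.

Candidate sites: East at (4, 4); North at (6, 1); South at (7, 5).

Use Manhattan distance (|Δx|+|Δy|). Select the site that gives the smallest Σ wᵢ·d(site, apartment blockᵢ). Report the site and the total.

Total weighted distance at each candidate:
  East (4, 4): total = 1996
  North (6, 1): total = 3116
  South (7, 5): total = 1982
Minimum is at South with total 1982 blocks.

South, total 1982 blocks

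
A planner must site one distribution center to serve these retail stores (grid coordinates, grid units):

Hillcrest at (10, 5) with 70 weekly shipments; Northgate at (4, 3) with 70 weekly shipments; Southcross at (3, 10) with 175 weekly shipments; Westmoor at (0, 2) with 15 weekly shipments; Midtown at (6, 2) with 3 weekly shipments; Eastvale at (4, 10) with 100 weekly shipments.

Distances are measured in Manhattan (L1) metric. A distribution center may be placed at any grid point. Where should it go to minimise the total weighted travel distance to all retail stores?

(4, 10)

Manhattan distance separates: Σwᵢ(|x−xᵢ|+|y−yᵢ|) = Σwᵢ|x−xᵢ| + Σwᵢ|y−yᵢ|, so x and y are optimised independently as 1-D weighted medians.
Total weight W = 433; half = 216.5.
x-coordinate, sorted with cumulative weight:
  x=0 (Westmoor, w=15) cum 15
  x=3 (Southcross, w=175) cum 190
  x=4 (Northgate, w=70) cum 260  ← median
  x=4 (Eastvale, w=100) cum 360
  x=6 (Midtown, w=3) cum 363
  x=10 (Hillcrest, w=70) cum 433
⇒ x* = 4
y-coordinate, sorted with cumulative weight:
  y=2 (Westmoor, w=15) cum 15
  y=2 (Midtown, w=3) cum 18
  y=3 (Northgate, w=70) cum 88
  y=5 (Hillcrest, w=70) cum 158
  y=10 (Southcross, w=175) cum 333  ← median
  y=10 (Eastvale, w=100) cum 433
⇒ y* = 10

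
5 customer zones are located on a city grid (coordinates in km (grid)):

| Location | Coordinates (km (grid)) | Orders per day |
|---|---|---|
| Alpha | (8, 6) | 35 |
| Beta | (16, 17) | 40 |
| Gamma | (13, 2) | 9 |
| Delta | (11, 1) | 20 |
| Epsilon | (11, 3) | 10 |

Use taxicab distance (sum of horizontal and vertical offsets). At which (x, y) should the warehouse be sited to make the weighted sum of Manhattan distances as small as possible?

Manhattan distance separates: Σwᵢ(|x−xᵢ|+|y−yᵢ|) = Σwᵢ|x−xᵢ| + Σwᵢ|y−yᵢ|, so x and y are optimised independently as 1-D weighted medians.
Total weight W = 114; half = 57.
x-coordinate, sorted with cumulative weight:
  x=8 (Alpha, w=35) cum 35
  x=11 (Delta, w=20) cum 55
  x=11 (Epsilon, w=10) cum 65  ← median
  x=13 (Gamma, w=9) cum 74
  x=16 (Beta, w=40) cum 114
⇒ x* = 11
y-coordinate, sorted with cumulative weight:
  y=1 (Delta, w=20) cum 20
  y=2 (Gamma, w=9) cum 29
  y=3 (Epsilon, w=10) cum 39
  y=6 (Alpha, w=35) cum 74  ← median
  y=17 (Beta, w=40) cum 114
⇒ y* = 6

(11, 6)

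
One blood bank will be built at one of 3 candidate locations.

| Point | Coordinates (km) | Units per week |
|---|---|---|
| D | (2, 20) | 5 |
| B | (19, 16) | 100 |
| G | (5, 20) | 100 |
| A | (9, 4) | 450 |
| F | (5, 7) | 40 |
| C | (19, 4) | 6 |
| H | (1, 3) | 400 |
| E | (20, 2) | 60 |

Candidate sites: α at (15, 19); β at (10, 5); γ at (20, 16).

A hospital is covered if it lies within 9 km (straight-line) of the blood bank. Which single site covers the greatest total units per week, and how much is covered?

Coverage radius r = 9 km; a point is covered iff (Δx)²+(Δy)² ≤ 9² = 81.
  α (15, 19): covers {B} → 100
  β (10, 5): covers {A, F} → 490
  γ (20, 16): covers {B} → 100
Maximum coverage at β: 490 units per week.

β, covering 490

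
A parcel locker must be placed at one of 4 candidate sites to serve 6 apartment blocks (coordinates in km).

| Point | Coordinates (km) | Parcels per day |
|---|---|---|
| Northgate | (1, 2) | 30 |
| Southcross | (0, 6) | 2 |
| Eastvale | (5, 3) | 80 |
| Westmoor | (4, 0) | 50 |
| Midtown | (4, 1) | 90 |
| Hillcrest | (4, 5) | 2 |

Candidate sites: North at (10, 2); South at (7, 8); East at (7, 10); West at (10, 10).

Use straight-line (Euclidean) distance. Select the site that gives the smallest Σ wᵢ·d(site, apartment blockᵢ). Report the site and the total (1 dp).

Total weighted distance at each candidate:
  North (10, 2): total = 1576.6
  South (7, 8): total = 1821.0
  East (7, 10): total = 2286.0
  West (10, 10): total = 2643.2
Minimum is at North with total 1576.6 km.

North, total 1576.6 km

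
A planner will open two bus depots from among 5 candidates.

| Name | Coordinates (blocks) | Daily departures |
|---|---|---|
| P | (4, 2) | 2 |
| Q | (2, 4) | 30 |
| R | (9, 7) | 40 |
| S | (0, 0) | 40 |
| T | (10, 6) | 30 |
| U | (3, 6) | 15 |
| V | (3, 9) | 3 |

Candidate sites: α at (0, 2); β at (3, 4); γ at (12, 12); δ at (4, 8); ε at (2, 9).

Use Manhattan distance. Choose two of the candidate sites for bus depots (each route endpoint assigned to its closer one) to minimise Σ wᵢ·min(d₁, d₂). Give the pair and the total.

Evaluate every pair (each demand assigned to the nearer of the two):
  {α, δ}: total = 739
  {α, β}: total = 791
  {β, δ}: total = 832
  {α, γ}: total = 903
  {β, γ}: total = 921
  {α, ε}: total = 961
  {β, ε}: total = 979
  {δ, ε}: total = 1130
  {γ, δ}: total = 1203
  {γ, ε}: total = 1231
Best pair: {α, δ} with total 739.

{α, δ}, total 739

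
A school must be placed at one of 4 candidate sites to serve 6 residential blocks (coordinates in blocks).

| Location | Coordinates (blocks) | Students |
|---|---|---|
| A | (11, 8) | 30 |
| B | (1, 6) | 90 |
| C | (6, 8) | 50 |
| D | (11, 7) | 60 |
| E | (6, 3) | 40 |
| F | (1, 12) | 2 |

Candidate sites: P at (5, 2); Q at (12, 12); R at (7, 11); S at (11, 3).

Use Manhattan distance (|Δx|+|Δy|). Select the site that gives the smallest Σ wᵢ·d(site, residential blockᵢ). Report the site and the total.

Total weighted distance at each candidate:
  P (5, 2): total = 2198
  Q (12, 12): total = 3162
  R (7, 11): total = 2254
  S (11, 3): total = 2298
Minimum is at P with total 2198 blocks.

P, total 2198 blocks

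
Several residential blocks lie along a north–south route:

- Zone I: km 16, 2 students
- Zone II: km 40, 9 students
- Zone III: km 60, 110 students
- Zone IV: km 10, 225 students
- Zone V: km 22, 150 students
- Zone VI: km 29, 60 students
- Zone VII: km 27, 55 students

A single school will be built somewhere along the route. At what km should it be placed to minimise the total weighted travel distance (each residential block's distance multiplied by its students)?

For a sum of weighted absolute distances on a line, the optimum is the weighted median (not the mean). Total weight W = 611; half-weight = 305.5.
Sort by position and accumulate weight:
  km 10 (Zone IV, w=225) → cum 225
  km 16 (Zone I, w=2) → cum 227
  km 22 (Zone V, w=150) → cum 377  ≥ 305.5 → median here
  km 27 (Zone VII, w=55) → cum 432
  km 29 (Zone VI, w=60) → cum 492
  km 40 (Zone II, w=9) → cum 501
  km 60 (Zone III, w=110) → cum 611
Optimal location: km 22.

x = 22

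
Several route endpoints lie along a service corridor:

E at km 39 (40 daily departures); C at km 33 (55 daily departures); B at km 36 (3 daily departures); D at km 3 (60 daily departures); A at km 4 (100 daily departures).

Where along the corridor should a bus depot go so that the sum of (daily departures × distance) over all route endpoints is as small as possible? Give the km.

x = 4

For a sum of weighted absolute distances on a line, the optimum is the weighted median (not the mean). Total weight W = 258; half-weight = 129.
Sort by position and accumulate weight:
  km 3 (D, w=60) → cum 60
  km 4 (A, w=100) → cum 160  ≥ 129 → median here
  km 33 (C, w=55) → cum 215
  km 36 (B, w=3) → cum 218
  km 39 (E, w=40) → cum 258
Optimal location: km 4.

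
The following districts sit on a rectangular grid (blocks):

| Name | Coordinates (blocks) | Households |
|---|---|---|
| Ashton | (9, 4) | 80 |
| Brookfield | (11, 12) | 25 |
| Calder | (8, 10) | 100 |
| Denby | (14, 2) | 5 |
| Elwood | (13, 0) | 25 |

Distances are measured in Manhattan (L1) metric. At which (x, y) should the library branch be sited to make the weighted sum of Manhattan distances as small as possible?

Manhattan distance separates: Σwᵢ(|x−xᵢ|+|y−yᵢ|) = Σwᵢ|x−xᵢ| + Σwᵢ|y−yᵢ|, so x and y are optimised independently as 1-D weighted medians.
Total weight W = 235; half = 117.5.
x-coordinate, sorted with cumulative weight:
  x=8 (Calder, w=100) cum 100
  x=9 (Ashton, w=80) cum 180  ← median
  x=11 (Brookfield, w=25) cum 205
  x=13 (Elwood, w=25) cum 230
  x=14 (Denby, w=5) cum 235
⇒ x* = 9
y-coordinate, sorted with cumulative weight:
  y=0 (Elwood, w=25) cum 25
  y=2 (Denby, w=5) cum 30
  y=4 (Ashton, w=80) cum 110
  y=10 (Calder, w=100) cum 210  ← median
  y=12 (Brookfield, w=25) cum 235
⇒ y* = 10

(9, 10)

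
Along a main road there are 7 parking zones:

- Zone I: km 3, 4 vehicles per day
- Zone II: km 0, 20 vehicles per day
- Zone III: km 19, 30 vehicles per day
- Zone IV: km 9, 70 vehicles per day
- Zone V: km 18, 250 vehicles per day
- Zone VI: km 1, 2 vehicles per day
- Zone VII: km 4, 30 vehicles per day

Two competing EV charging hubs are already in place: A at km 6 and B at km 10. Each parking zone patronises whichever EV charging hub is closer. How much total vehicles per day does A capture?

The indifferent point is the midpoint (6+10)/2 = 8; parking zones left of it (closer to A at 6) go to A, those right go to B.
  Zone II at 0 (w=20) → A
  Zone VI at 1 (w=2) → A
  Zone I at 3 (w=4) → A
  Zone VII at 4 (w=30) → A
  Zone IV at 9 (w=70) → B
  Zone V at 18 (w=250) → B
  Zone III at 19 (w=30) → B
A captures 56; B captures 350.

56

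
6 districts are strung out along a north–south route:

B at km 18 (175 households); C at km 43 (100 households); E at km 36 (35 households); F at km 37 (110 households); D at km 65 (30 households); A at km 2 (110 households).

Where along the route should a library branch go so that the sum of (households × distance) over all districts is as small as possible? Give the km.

For a sum of weighted absolute distances on a line, the optimum is the weighted median (not the mean). Total weight W = 560; half-weight = 280.
Sort by position and accumulate weight:
  km 2 (A, w=110) → cum 110
  km 18 (B, w=175) → cum 285  ≥ 280 → median here
  km 36 (E, w=35) → cum 320
  km 37 (F, w=110) → cum 430
  km 43 (C, w=100) → cum 530
  km 65 (D, w=30) → cum 560
Optimal location: km 18.

x = 18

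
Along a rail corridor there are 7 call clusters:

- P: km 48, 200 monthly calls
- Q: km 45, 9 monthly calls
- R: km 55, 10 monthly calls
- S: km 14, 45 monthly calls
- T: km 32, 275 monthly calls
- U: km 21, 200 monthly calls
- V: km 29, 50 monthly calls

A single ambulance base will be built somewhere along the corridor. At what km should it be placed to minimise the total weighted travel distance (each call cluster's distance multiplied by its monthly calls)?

x = 32

For a sum of weighted absolute distances on a line, the optimum is the weighted median (not the mean). Total weight W = 789; half-weight = 394.5.
Sort by position and accumulate weight:
  km 14 (S, w=45) → cum 45
  km 21 (U, w=200) → cum 245
  km 29 (V, w=50) → cum 295
  km 32 (T, w=275) → cum 570  ≥ 394.5 → median here
  km 45 (Q, w=9) → cum 579
  km 48 (P, w=200) → cum 779
  km 55 (R, w=10) → cum 789
Optimal location: km 32.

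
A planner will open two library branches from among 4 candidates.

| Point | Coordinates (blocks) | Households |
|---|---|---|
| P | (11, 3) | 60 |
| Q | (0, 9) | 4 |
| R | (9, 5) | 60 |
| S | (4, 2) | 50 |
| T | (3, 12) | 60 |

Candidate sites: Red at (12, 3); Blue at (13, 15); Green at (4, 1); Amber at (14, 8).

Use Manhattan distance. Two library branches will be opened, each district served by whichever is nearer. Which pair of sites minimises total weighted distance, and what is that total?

{Red, Green}, total 1178

Evaluate every pair (each demand assigned to the nearer of the two):
  {Red, Green}: total = 1178
  {Red, Blue}: total = 1662
  {Red, Amber}: total = 1770
  {Green, Amber}: total = 1778
  {Blue, Green}: total = 1898
  {Blue, Amber}: total = 2600
Best pair: {Red, Green} with total 1178.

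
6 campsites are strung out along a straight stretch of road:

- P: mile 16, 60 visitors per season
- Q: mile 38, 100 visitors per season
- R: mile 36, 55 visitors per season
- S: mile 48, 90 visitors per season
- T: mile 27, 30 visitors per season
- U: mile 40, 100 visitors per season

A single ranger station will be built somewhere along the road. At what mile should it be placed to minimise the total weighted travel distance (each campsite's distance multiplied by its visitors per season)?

x = 38

For a sum of weighted absolute distances on a line, the optimum is the weighted median (not the mean). Total weight W = 435; half-weight = 217.5.
Sort by position and accumulate weight:
  mile 16 (P, w=60) → cum 60
  mile 27 (T, w=30) → cum 90
  mile 36 (R, w=55) → cum 145
  mile 38 (Q, w=100) → cum 245  ≥ 217.5 → median here
  mile 40 (U, w=100) → cum 345
  mile 48 (S, w=90) → cum 435
Optimal location: mile 38.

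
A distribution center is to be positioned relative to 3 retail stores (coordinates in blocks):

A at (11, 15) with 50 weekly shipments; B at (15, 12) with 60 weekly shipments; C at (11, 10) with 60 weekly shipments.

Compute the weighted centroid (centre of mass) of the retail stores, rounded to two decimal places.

The minimiser of Σwᵢ‖p−pᵢ‖² is the weighted centroid p* = (Σwᵢpᵢ)/(Σwᵢ).
Σwᵢ = 170.
Σwᵢxᵢ = 50·11 + 60·15 + 60·11 = 2110.
Σwᵢyᵢ = 50·15 + 60·12 + 60·10 = 2070.
x* = 2110/170 = 12.41, y* = 2070/170 = 12.18.

(12.41, 12.18)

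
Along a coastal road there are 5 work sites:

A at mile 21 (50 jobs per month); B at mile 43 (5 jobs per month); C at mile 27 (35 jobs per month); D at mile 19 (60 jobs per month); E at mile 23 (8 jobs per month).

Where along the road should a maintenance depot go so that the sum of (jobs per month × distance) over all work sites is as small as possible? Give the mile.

x = 21

For a sum of weighted absolute distances on a line, the optimum is the weighted median (not the mean). Total weight W = 158; half-weight = 79.
Sort by position and accumulate weight:
  mile 19 (D, w=60) → cum 60
  mile 21 (A, w=50) → cum 110  ≥ 79 → median here
  mile 23 (E, w=8) → cum 118
  mile 27 (C, w=35) → cum 153
  mile 43 (B, w=5) → cum 158
Optimal location: mile 21.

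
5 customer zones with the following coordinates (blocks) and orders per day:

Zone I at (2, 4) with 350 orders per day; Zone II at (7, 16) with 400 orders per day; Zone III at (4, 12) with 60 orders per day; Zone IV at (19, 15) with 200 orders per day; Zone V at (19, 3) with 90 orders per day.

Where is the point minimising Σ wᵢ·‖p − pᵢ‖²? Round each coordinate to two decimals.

(8.41, 10.72)

The minimiser of Σwᵢ‖p−pᵢ‖² is the weighted centroid p* = (Σwᵢpᵢ)/(Σwᵢ).
Σwᵢ = 1100.
Σwᵢxᵢ = 350·2 + 400·7 + 60·4 + 200·19 + 90·19 = 9250.
Σwᵢyᵢ = 350·4 + 400·16 + 60·12 + 200·15 + 90·3 = 11790.
x* = 9250/1100 = 8.41, y* = 11790/1100 = 10.72.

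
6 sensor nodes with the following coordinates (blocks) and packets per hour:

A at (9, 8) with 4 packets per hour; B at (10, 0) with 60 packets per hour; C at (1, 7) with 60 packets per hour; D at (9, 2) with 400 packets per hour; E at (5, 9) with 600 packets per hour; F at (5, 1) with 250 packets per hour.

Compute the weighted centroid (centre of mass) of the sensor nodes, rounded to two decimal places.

(6.22, 5.02)

The minimiser of Σwᵢ‖p−pᵢ‖² is the weighted centroid p* = (Σwᵢpᵢ)/(Σwᵢ).
Σwᵢ = 1374.
Σwᵢxᵢ = 4·9 + 60·10 + 60·1 + 400·9 + 600·5 + 250·5 = 8546.
Σwᵢyᵢ = 4·8 + 60·0 + 60·7 + 400·2 + 600·9 + 250·1 = 6902.
x* = 8546/1374 = 6.22, y* = 6902/1374 = 5.02.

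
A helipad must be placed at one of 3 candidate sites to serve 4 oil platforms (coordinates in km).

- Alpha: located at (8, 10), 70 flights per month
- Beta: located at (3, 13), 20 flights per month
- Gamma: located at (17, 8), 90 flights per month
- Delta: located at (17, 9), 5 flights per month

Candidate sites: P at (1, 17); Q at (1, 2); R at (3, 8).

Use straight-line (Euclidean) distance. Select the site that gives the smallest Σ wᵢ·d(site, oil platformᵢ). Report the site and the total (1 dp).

R, total 1807.1 km

Total weighted distance at each candidate:
  P (1, 17): total = 2524.0
  Q (1, 2): total = 2593.0
  R (3, 8): total = 1807.1
Minimum is at R with total 1807.1 km.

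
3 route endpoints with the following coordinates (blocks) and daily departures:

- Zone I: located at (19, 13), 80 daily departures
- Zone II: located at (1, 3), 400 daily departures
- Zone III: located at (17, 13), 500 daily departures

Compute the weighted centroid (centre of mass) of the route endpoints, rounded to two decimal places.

The minimiser of Σwᵢ‖p−pᵢ‖² is the weighted centroid p* = (Σwᵢpᵢ)/(Σwᵢ).
Σwᵢ = 980.
Σwᵢxᵢ = 80·19 + 400·1 + 500·17 = 10420.
Σwᵢyᵢ = 80·13 + 400·3 + 500·13 = 8740.
x* = 10420/980 = 10.63, y* = 8740/980 = 8.92.

(10.63, 8.92)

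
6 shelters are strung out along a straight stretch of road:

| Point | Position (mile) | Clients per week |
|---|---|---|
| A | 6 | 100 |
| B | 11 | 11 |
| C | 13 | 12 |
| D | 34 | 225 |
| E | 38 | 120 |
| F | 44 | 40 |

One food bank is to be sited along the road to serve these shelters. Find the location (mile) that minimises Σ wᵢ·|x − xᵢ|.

x = 34

For a sum of weighted absolute distances on a line, the optimum is the weighted median (not the mean). Total weight W = 508; half-weight = 254.
Sort by position and accumulate weight:
  mile 6 (A, w=100) → cum 100
  mile 11 (B, w=11) → cum 111
  mile 13 (C, w=12) → cum 123
  mile 34 (D, w=225) → cum 348  ≥ 254 → median here
  mile 38 (E, w=120) → cum 468
  mile 44 (F, w=40) → cum 508
Optimal location: mile 34.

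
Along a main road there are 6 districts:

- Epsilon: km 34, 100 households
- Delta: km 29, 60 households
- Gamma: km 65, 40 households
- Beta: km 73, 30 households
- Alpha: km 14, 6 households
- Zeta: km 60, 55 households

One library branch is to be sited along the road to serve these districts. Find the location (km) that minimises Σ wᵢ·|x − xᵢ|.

For a sum of weighted absolute distances on a line, the optimum is the weighted median (not the mean). Total weight W = 291; half-weight = 145.5.
Sort by position and accumulate weight:
  km 14 (Alpha, w=6) → cum 6
  km 29 (Delta, w=60) → cum 66
  km 34 (Epsilon, w=100) → cum 166  ≥ 145.5 → median here
  km 60 (Zeta, w=55) → cum 221
  km 65 (Gamma, w=40) → cum 261
  km 73 (Beta, w=30) → cum 291
Optimal location: km 34.

x = 34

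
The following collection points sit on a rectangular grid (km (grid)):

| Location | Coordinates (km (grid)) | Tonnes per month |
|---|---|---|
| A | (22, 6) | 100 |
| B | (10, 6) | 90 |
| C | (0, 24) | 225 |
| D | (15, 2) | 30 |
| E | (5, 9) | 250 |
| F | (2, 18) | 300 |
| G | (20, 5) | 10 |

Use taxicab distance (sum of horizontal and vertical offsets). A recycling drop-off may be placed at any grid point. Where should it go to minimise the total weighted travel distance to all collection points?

Manhattan distance separates: Σwᵢ(|x−xᵢ|+|y−yᵢ|) = Σwᵢ|x−xᵢ| + Σwᵢ|y−yᵢ|, so x and y are optimised independently as 1-D weighted medians.
Total weight W = 1005; half = 502.5.
x-coordinate, sorted with cumulative weight:
  x=0 (C, w=225) cum 225
  x=2 (F, w=300) cum 525  ← median
  x=5 (E, w=250) cum 775
  x=10 (B, w=90) cum 865
  x=15 (D, w=30) cum 895
  x=20 (G, w=10) cum 905
  x=22 (A, w=100) cum 1005
⇒ x* = 2
y-coordinate, sorted with cumulative weight:
  y=2 (D, w=30) cum 30
  y=5 (G, w=10) cum 40
  y=6 (A, w=100) cum 140
  y=6 (B, w=90) cum 230
  y=9 (E, w=250) cum 480
  y=18 (F, w=300) cum 780  ← median
  y=24 (C, w=225) cum 1005
⇒ y* = 18

(2, 18)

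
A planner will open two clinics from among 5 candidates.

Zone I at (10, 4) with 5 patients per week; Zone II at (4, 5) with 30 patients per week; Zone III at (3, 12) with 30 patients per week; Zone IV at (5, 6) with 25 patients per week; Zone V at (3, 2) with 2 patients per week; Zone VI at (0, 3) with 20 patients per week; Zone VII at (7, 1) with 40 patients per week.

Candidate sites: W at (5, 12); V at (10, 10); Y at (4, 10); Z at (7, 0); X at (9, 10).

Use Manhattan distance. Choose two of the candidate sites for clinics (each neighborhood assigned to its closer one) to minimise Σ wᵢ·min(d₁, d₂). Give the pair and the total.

Evaluate every pair (each demand assigned to the nearer of the two):
  {Y, Z}: total = 652
  {W, Z}: total = 737
  {Z, X}: total = 967
  {V, Z}: total = 992
  {Y, X}: total = 1078
  {W, Y}: total = 1113
  {V, Y}: total = 1113
  {W, X}: total = 1229
  {W, V}: total = 1264
  {V, X}: total = 1558
Best pair: {Y, Z} with total 652.

{Y, Z}, total 652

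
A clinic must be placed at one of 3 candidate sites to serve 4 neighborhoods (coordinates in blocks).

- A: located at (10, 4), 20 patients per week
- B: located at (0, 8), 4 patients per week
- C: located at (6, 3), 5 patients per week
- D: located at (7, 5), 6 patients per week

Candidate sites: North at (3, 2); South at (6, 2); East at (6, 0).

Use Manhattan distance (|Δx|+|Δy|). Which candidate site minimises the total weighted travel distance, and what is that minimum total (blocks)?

South, total 197 blocks

Total weighted distance at each candidate:
  North (3, 2): total = 278
  South (6, 2): total = 197
  East (6, 0): total = 267
Minimum is at South with total 197 blocks.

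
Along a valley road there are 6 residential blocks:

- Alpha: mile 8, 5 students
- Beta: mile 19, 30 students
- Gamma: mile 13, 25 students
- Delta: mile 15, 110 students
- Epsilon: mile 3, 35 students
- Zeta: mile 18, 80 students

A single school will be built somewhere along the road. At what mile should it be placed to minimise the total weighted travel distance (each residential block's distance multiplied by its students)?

For a sum of weighted absolute distances on a line, the optimum is the weighted median (not the mean). Total weight W = 285; half-weight = 142.5.
Sort by position and accumulate weight:
  mile 3 (Epsilon, w=35) → cum 35
  mile 8 (Alpha, w=5) → cum 40
  mile 13 (Gamma, w=25) → cum 65
  mile 15 (Delta, w=110) → cum 175  ≥ 142.5 → median here
  mile 18 (Zeta, w=80) → cum 255
  mile 19 (Beta, w=30) → cum 285
Optimal location: mile 15.

x = 15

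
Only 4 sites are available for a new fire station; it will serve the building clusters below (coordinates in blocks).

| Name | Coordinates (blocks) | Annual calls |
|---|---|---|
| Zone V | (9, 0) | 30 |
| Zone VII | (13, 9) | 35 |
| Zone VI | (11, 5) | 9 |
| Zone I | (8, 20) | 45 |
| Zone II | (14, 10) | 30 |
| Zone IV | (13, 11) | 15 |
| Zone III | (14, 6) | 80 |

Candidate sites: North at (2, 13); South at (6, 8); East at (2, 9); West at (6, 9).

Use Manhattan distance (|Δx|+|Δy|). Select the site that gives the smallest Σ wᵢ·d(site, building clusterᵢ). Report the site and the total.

West, total 2556 blocks

Total weighted distance at each candidate:
  North (2, 13): total = 4028
  South (6, 8): total = 2562
  East (2, 9): total = 3532
  West (6, 9): total = 2556
Minimum is at West with total 2556 blocks.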